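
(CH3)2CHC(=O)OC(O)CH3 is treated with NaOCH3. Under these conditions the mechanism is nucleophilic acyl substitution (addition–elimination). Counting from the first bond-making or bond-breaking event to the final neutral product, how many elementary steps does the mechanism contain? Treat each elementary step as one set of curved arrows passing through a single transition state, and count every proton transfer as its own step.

2

Step 1: A lone pair on the O of CH3O⁻ attacks the electrophilic acyl carbon; the π(C=O) electrons move onto oxygen, giving a tetrahedral intermediate.
Step 2: Elimination step: re-formation of the carbonyl π bond drives out CH3CO2⁻, giving the new acyl compound.
Total: 2 elementary steps.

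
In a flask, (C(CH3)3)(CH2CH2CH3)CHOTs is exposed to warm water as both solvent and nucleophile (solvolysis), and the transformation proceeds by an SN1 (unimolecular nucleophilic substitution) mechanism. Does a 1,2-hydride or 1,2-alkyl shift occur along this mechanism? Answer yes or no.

yes

The first-formed carbocation is secondary.
The adjacent tert-butyl carbon has no hydrogen but bears methyl groups; migration of one methyl with its bonding pair (a 1,2-methyl shift) places the charge on a tertiary centre.
Tertiary is more stable than secondary, so the shift occurs.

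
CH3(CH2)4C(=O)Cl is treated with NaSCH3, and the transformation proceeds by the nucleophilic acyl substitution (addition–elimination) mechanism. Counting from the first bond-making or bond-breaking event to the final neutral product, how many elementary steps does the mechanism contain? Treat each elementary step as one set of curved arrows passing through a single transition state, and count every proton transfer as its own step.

Step 1: A lone pair on the S of CH3S⁻ attacks the electrophilic acyl carbon; the π(C=O) electrons move onto oxygen, giving a tetrahedral intermediate.
Step 2: Elimination step: re-formation of the carbonyl π bond drives out Cl⁻, giving the new acyl compound.
Total: 2 elementary steps.

2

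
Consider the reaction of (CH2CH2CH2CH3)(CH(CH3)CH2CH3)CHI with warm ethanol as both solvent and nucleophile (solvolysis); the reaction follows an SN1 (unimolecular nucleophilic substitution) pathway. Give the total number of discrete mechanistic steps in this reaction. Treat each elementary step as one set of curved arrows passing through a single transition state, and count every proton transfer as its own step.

4

Step 1: The C–I bond breaks with both electrons going to the iodide; I⁻ leaves and a secondary carbocation remains.
Step 2: Carbocation rearrangement: a 1,2-hydride shift from the adjacent sec-butyl carbon converts the initially-formed secondary cation into the more stable tertiary cation.
Step 3: Nucleophilic capture: the oxygen of CH3CH2OH bonds to the cationic carbon, producing an oxonium-ion intermediate.
Step 4: Proton transfer from the O–H of the oxonium ion to a solvent molecule delivers the neutral ether.
Total: 4 elementary steps.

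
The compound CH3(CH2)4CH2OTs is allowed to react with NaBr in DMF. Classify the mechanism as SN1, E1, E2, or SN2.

Conditions: a primary substrate with a strong nucleophile in the polar aprotic solvent DMF.
These conditions are the textbook signature of the SN2 pathway.
An unhindered substrate with a strong nucleophile in a polar aprotic solvent favours one-step backside displacement.

SN2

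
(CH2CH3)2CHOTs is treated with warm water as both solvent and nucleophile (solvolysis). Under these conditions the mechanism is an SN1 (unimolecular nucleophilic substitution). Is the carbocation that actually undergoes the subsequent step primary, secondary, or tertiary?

Step 1: The C–O bond breaks with both electrons going to the tosylate; TsO⁻ leaves and a secondary carbocation remains.
No single 1,2-shift to an adjacent carbon would give a more-substituted cation, so no rearrangement occurs.

secondary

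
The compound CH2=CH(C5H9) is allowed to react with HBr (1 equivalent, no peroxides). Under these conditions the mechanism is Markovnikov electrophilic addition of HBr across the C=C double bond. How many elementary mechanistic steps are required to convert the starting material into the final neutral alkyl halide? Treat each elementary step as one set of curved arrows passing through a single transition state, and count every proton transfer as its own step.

Step 1: Electrophilic addition begins with the π(C=C) electrons forming a bond to the proton of HBr. Following Markovnikov's rule, the resulting cation is secondary. The H–Br bond breaks heterolytically, releasing Br⁻.
Step 2: A hydride (H with its bonding pair) migrates from the adjacent cyclopentyl carbon to the cationic centre — a 1,2-hydride shift — upgrading the secondary cation to a tertiary one.
Step 3: Nucleophilic attack by Br⁻ on the carbocation completes the addition, giving R–Br.
Total: 3 elementary steps.

3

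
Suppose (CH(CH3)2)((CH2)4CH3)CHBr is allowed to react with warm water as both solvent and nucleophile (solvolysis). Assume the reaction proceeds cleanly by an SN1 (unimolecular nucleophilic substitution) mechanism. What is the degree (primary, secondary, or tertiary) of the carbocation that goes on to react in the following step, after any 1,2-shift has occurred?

Step 1: The C–Br bond breaks with both electrons going to the bromide; Br⁻ leaves and a secondary carbocation remains.
Step 2: A hydride (H with its bonding pair) migrates from the adjacent isopropyl carbon to the cationic centre — a 1,2-hydride shift — upgrading the secondary cation to a tertiary one.
The cation rearranges from secondary to tertiary via a 1,2-hydride shift from the adjacent isopropyl carbon; the tertiary cation is what reacts next.

tertiary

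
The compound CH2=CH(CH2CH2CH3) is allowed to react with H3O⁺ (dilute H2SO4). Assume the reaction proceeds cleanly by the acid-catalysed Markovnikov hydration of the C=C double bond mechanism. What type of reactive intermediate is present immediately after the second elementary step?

Step 1: The π electrons of the C=C bond attack a proton of H3O⁺; Markovnikov addition places the new C–H on the less-substituted alkene carbon, so the positive charge ends up on the more-substituted carbon — a secondary carbocation. H2O is released.
Step 2: Water acts as the nucleophile: an oxygen lone pair bonds to the cationic carbon, giving an oxonium-ion intermediate.
After step 2 the species present is an oxonium ion.

oxonium ion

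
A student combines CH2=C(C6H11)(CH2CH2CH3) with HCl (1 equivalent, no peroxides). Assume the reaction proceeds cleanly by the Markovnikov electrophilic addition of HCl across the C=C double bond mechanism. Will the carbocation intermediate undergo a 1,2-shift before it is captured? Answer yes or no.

no

The first-formed carbocation is tertiary.
No single 1,2-shift to an adjacent carbon would produce a more-substituted cation than the one already present, so no rearrangement occurs.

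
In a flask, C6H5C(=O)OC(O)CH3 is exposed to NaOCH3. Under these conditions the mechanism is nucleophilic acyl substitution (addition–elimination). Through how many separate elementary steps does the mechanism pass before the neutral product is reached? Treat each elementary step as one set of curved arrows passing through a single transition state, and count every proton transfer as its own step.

2

Step 1: Nucleophilic addition of CH3O⁻ to the acyl carbon breaks the π(C=O) bond and yields a tetrahedral, anionic intermediate.
Step 2: Elimination step: re-formation of the carbonyl π bond drives out CH3CO2⁻, giving the new acyl compound.
Total: 2 elementary steps.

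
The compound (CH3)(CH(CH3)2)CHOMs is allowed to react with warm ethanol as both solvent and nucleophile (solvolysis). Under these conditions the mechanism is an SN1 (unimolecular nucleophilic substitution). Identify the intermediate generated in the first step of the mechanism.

Step 1: The C–O bond breaks with both electrons going to the mesylate; MsO⁻ leaves and a secondary carbocation remains.
After step 1 the species present is a secondary carbocation.

secondary carbocation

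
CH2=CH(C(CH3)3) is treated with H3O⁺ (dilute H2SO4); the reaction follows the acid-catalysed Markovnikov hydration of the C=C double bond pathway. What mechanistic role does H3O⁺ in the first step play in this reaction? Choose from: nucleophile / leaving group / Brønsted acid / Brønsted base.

Brønsted acid

Step 1: Protonation of the alkene by H3O⁺: the π bond acts as the nucleophile and picks up H⁺, giving the more stable (Markovnikov) secondary carbocation. H2O is released.
H3O⁺ in the first step donates a proton in a proton-transfer step — a Brønsted acid.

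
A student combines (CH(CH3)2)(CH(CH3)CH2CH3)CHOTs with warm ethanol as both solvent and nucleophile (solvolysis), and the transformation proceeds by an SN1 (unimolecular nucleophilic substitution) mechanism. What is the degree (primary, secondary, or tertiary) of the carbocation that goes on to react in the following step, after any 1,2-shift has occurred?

Step 1: Rate-determining heterolysis of the C–O bond gives TsO⁻ and a secondary carbocation.
Step 2: Carbocation rearrangement: a 1,2-hydride shift from the adjacent isopropyl carbon converts the initially-formed secondary cation into the more stable tertiary cation.
The cation rearranges from secondary to tertiary via a 1,2-hydride shift from the adjacent isopropyl carbon; the tertiary cation is what reacts next.

tertiary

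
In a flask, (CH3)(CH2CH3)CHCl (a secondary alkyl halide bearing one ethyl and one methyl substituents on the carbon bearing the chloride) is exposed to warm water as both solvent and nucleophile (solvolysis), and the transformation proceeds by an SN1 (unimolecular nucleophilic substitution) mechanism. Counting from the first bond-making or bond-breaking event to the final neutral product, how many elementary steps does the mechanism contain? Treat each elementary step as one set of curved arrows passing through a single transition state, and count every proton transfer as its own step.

Step 1: Unassisted departure of Cl⁻ (taking the C–Cl bonding pair) generates a secondary carbocation.
(No 1,2-shift: no single shift to an adjacent carbon would give a more stable cation.)
Step 2: H2O donates an oxygen lone pair into the empty p orbital of the cation, giving a protonated alcohol (an oxonium ion).
Step 3: Proton transfer from the O–H of the oxonium ion to a solvent molecule delivers the neutral alcohol.
Total: 3 elementary steps.

3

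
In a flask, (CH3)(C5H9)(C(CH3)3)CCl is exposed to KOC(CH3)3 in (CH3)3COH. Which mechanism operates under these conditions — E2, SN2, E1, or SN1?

Conditions: a strong/bulky base with a tertiary substrate bearing a β-hydrogen.
These conditions are the textbook signature of the E2 pathway.
A strong (often hindered) base removes a β-H in concert with loss of the leaving group — bimolecular elimination.

E2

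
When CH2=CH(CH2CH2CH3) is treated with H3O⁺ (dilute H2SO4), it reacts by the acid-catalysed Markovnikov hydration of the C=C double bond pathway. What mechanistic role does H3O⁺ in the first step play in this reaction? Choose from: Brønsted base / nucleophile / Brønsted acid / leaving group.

Brønsted acid

Step 1: The π electrons of the C=C bond attack a proton of H3O⁺; Markovnikov addition places the new C–H on the less-substituted alkene carbon, so the positive charge ends up on the more-substituted carbon — a secondary carbocation. H2O is released.
H3O⁺ in the first step donates a proton in a proton-transfer step — a Brønsted acid.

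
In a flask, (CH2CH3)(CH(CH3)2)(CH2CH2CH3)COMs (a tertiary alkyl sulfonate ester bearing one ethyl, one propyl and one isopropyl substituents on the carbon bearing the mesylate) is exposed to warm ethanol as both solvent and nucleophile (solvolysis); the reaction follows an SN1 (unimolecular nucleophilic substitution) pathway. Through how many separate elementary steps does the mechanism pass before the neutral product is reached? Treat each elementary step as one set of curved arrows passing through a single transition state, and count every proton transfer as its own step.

Step 1: The C–O bond breaks with both electrons going to the mesylate; MsO⁻ leaves and a tertiary carbocation remains.
(No 1,2-shift: no single shift to an adjacent carbon would give a more stable cation.)
Step 2: Nucleophilic capture: the oxygen of CH3CH2OH bonds to the cationic carbon, producing an oxonium-ion intermediate.
Step 3: A second solvent molecule removes the proton on oxygen, giving the neutral ether product.
Total: 3 elementary steps.

3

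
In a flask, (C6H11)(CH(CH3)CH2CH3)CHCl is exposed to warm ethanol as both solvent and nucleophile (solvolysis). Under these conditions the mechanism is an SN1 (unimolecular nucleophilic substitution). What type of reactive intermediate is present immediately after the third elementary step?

oxonium ion

Step 1: Unassisted departure of Cl⁻ (taking the C–Cl bonding pair) generates a secondary carbocation.
Step 2: A 1,2-hydride shift from the adjacent cyclohexyl carbon moves the positive charge from the secondary centre to an adjacent carbon, generating a more stable tertiary carbocation.
Step 3: Nucleophilic capture: the oxygen of CH3CH2OH bonds to the cationic carbon, producing an oxonium-ion intermediate.
After step 3 the species present is an oxonium ion.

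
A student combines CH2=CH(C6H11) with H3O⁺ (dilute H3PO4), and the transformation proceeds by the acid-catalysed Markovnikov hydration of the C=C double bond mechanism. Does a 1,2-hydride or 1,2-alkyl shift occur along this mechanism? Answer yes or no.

yes

The first-formed carbocation is secondary.
The adjacent cyclohexyl carbon already bears 2 other carbon substituents and has a hydrogen to migrate; after a 1,2-hydride shift from that carbon the positive charge sits on a tertiary centre.
Tertiary is more stable than secondary, so the shift occurs.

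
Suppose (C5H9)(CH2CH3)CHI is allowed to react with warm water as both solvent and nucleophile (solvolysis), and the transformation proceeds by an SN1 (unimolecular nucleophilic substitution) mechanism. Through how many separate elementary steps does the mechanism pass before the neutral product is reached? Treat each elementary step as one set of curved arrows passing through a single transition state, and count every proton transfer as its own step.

Step 1: Rate-determining heterolysis of the C–I bond gives I⁻ and a secondary carbocation.
Step 2: A hydride (H with its bonding pair) migrates from the adjacent cyclopentyl carbon to the cationic centre — a 1,2-hydride shift — upgrading the secondary cation to a tertiary one.
Step 3: H2O donates an oxygen lone pair into the empty p orbital of the cation, giving a protonated alcohol (an oxonium ion).
Step 4: Deprotonation of the oxonium oxygen by solvent water yields the neutral alcohol.
Total: 4 elementary steps.

4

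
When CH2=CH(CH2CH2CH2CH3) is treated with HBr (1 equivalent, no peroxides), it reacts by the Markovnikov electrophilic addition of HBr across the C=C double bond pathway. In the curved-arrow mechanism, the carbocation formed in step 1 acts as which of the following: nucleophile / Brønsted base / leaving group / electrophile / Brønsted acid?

electrophile

Step 2: Br⁻ captures the cation: a lone pair on Br⁻ fills the empty p orbital, producing the alkyl halide product.
The carbocation formed in step 1 accepts an electron pair into an empty or π* orbital — it is the electrophile.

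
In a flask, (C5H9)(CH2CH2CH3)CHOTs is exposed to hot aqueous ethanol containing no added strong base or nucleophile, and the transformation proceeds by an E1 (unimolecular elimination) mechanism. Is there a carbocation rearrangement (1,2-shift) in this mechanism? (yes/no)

yes

The first-formed carbocation is secondary.
The adjacent cyclopentyl carbon already bears 2 other carbon substituents and has a hydrogen to migrate; after a 1,2-hydride shift from that carbon the positive charge sits on a tertiary centre.
Tertiary is more stable than secondary, so the shift occurs.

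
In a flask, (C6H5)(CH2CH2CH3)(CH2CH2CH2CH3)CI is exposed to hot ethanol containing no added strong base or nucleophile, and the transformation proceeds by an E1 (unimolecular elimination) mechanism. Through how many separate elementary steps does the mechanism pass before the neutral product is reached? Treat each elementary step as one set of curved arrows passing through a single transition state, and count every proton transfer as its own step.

Step 1: Unassisted departure of I⁻ (taking the C–I bonding pair) generates a tertiary carbocation.
(No 1,2-shift: no single shift to an adjacent carbon would give a more stable cation.)
Step 2: Loss of a β-proton to an ethanol molecule of the solvent: the C–H bonding pair collapses toward the cationic carbon to form the C=C π bond, yielding the alkene.
Total: 2 elementary steps.

2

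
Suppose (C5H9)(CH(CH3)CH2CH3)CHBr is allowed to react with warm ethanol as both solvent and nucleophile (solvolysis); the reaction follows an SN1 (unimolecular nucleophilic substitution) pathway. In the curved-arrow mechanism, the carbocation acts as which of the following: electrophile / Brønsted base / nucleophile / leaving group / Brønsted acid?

electrophile

Step 3: CH3CH2OH donates an oxygen lone pair into the empty p orbital of the cation, giving a protonated ether (an oxonium ion).
The carbocation accepts an electron pair into an empty or π* orbital — it is the electrophile.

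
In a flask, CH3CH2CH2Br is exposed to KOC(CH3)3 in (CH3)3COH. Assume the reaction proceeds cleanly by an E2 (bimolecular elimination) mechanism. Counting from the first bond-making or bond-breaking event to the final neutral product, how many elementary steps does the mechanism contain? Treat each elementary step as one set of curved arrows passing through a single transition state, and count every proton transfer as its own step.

Step 1: Concerted anti-periplanar elimination: (CH3)3CO⁻ abstracts a β-H while Br⁻ leaves, and the C–H electrons become the new C=C π bond — all in a single transition state.
Total: 1 elementary step.

1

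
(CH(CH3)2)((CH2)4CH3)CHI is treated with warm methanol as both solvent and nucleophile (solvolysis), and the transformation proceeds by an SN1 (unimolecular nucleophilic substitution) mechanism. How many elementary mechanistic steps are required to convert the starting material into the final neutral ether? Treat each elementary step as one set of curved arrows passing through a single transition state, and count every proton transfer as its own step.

Step 1: Rate-determining heterolysis of the C–I bond gives I⁻ and a secondary carbocation.
Step 2: A 1,2-hydride shift from the adjacent isopropyl carbon moves the positive charge from the secondary centre to an adjacent carbon, generating a more stable tertiary carbocation.
Step 3: A lone pair on the oxygen of CH3OH attacks the carbocation, forming a new C–O σ-bond and an oxonium ion.
Step 4: A second solvent molecule removes the proton on oxygen, giving the neutral ether product.
Total: 4 elementary steps.

4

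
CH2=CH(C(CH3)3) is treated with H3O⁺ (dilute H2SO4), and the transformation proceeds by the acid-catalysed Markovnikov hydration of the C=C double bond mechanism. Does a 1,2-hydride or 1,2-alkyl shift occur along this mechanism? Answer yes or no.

yes

The first-formed carbocation is secondary.
The adjacent tert-butyl carbon has no hydrogen but bears methyl groups; migration of one methyl with its bonding pair (a 1,2-methyl shift) places the charge on a tertiary centre.
Tertiary is more stable than secondary, so the shift occurs.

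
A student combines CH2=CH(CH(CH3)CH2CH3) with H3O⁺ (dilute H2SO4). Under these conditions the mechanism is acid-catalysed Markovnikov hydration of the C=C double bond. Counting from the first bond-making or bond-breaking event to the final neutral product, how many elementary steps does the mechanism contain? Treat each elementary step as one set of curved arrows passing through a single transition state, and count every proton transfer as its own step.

Step 1: Protonation of the alkene by H3O⁺: the π bond acts as the nucleophile and picks up H⁺, giving the more stable (Markovnikov) secondary carbocation. H2O is released.
Step 2: A 1,2-hydride shift from the adjacent sec-butyl carbon moves the positive charge from the secondary centre to an adjacent carbon, generating a more stable tertiary carbocation.
Step 3: Nucleophilic capture of the cation by H2O produces the protonated alcohol (an oxonium ion).
Step 4: Proton transfer from the O–H of the oxonium ion to H2O completes the catalytic cycle and yields the alcohol.
Total: 4 elementary steps.

4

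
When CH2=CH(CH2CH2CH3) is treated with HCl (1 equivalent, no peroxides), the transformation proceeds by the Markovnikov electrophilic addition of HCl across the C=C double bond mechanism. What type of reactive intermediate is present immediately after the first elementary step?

secondary carbocation

Step 1: The π electrons of the C=C bond attack a proton of HCl; Markovnikov addition places the new C–H on the less-substituted alkene carbon, so the positive charge ends up on the more-substituted carbon — a secondary carbocation. The H–Cl bond breaks heterolytically, releasing Cl⁻.
After step 1 the species present is a secondary carbocation.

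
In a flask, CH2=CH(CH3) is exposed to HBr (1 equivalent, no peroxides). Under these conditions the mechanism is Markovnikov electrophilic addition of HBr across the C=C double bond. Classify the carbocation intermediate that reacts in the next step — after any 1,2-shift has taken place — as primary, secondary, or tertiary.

secondary

Step 1: Protonation of the alkene by HBr: the π bond acts as the nucleophile and picks up H⁺, giving the more stable (Markovnikov) secondary carbocation. The H–Br bond breaks heterolytically, releasing Br⁻.
No single 1,2-shift to an adjacent carbon would give a more-substituted cation, so no rearrangement occurs.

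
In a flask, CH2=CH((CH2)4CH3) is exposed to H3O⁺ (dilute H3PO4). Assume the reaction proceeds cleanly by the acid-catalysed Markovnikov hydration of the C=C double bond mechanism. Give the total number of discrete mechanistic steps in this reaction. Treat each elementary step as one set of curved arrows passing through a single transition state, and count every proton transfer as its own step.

Step 1: Electrophilic addition begins with the π(C=C) electrons forming a bond to the proton of H3O⁺. Following Markovnikov's rule, the resulting cation is secondary. H2O is released.
(No 1,2-shift: no single shift to an adjacent carbon would give a more stable cation.)
Step 2: Water acts as the nucleophile: an oxygen lone pair bonds to the cationic carbon, giving an oxonium-ion intermediate.
Step 3: H2O removes a proton from the oxonium oxygen, regenerating H3O⁺ and giving the neutral alcohol.
Total: 3 elementary steps.

3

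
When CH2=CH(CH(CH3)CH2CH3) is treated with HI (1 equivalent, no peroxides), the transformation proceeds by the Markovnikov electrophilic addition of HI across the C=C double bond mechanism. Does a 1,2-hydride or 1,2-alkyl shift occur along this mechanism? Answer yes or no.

The first-formed carbocation is secondary.
The adjacent sec-butyl carbon already bears 2 other carbon substituents and has a hydrogen to migrate; after a 1,2-hydride shift from that carbon the positive charge sits on a tertiary centre.
Tertiary is more stable than secondary, so the shift occurs.

yes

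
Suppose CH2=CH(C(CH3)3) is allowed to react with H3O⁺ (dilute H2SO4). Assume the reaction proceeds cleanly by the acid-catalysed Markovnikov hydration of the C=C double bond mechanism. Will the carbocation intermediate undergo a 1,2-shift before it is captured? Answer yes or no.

yes

The first-formed carbocation is secondary.
The adjacent tert-butyl carbon has no hydrogen but bears methyl groups; migration of one methyl with its bonding pair (a 1,2-methyl shift) places the charge on a tertiary centre.
Tertiary is more stable than secondary, so the shift occurs.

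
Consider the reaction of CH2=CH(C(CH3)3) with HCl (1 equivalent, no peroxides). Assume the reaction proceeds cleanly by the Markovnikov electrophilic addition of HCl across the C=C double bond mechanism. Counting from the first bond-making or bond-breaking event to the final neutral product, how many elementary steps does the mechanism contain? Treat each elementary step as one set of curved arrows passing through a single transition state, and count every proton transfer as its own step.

3

Step 1: Protonation of the alkene by HCl: the π bond acts as the nucleophile and picks up H⁺, giving the more stable (Markovnikov) secondary carbocation. The H–Cl bond breaks heterolytically, releasing Cl⁻.
Step 2: Carbocation rearrangement: a 1,2-methyl shift from the adjacent tert-butyl carbon converts the initially-formed secondary cation into the more stable tertiary cation.
Step 3: The Cl⁻ anion donates a lone pair to the carbocation, forming the new C–Cl σ-bond and giving the neutral alkyl halide.
Total: 3 elementary steps.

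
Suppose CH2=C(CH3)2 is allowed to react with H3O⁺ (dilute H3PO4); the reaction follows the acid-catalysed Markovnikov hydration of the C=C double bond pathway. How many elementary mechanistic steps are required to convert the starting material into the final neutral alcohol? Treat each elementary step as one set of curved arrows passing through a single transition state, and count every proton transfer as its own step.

Step 1: Electrophilic addition begins with the π(C=C) electrons forming a bond to the proton of H3O⁺. Following Markovnikov's rule, the resulting cation is tertiary. H2O is released.
(No 1,2-shift: no single shift to an adjacent carbon would give a more stable cation.)
Step 2: A lone pair on the oxygen of H2O attacks the carbocation, forming a C–O bond and an oxonium ion (a protonated alcohol).
Step 3: Deprotonation of the oxonium ion by a water molecule delivers the neutral alcohol and regenerates the acid catalyst.
Total: 3 elementary steps.

3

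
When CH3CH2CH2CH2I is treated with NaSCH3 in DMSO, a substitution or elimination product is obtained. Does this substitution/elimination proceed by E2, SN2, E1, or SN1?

SN2

Conditions: a primary substrate with a strong nucleophile in the polar aprotic solvent DMSO.
These conditions are the textbook signature of the SN2 pathway.
An unhindered substrate with a strong nucleophile in a polar aprotic solvent favours one-step backside displacement.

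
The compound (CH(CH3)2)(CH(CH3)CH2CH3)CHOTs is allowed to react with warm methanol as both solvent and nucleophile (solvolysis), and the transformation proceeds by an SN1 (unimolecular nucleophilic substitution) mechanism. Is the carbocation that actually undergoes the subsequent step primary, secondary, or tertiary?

tertiary

Step 1: The C–O bond breaks with both electrons going to the tosylate; TsO⁻ leaves and a secondary carbocation remains.
Step 2: A hydride (H with its bonding pair) migrates from the adjacent sec-butyl carbon to the cationic centre — a 1,2-hydride shift — upgrading the secondary cation to a tertiary one.
The cation rearranges from secondary to tertiary via a 1,2-hydride shift from the adjacent sec-butyl carbon; the tertiary cation is what reacts next.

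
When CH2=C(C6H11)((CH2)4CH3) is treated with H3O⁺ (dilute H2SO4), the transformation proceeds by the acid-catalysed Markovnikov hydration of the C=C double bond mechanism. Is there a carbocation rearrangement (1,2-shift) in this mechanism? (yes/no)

no

The first-formed carbocation is tertiary.
No single 1,2-shift to an adjacent carbon would produce a more-substituted cation than the one already present, so no rearrangement occurs.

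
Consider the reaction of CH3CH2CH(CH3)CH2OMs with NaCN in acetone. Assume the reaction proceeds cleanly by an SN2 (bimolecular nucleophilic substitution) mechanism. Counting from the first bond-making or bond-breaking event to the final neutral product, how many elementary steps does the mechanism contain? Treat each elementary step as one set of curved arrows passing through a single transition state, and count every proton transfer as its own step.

1

Step 1: Backside attack by CN⁻ on the carbon bearing the mesylate: the new C–C bond forms as the C–O bond breaks, with Walden inversion at carbon.
Total: 1 elementary step.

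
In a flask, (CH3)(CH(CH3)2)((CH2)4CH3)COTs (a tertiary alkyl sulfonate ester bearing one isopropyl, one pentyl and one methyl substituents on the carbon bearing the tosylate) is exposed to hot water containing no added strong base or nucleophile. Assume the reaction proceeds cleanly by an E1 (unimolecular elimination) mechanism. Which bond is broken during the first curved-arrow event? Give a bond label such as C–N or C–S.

C–O

Step 1: Ionisation: the C–O σ-bond cleaves heterolytically; both bonding electrons depart with TsO⁻, leaving a tertiary carbocation at the α-carbon.
The bond broken in this step is the C–O bond.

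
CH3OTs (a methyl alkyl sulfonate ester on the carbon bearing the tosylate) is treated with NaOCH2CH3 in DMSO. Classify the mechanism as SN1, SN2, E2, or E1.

Conditions: a methyl substrate with a strong nucleophile in the polar aprotic solvent DMSO.
These conditions are the textbook signature of the SN2 pathway.
An unhindered substrate with a strong nucleophile in a polar aprotic solvent favours one-step backside displacement.

SN2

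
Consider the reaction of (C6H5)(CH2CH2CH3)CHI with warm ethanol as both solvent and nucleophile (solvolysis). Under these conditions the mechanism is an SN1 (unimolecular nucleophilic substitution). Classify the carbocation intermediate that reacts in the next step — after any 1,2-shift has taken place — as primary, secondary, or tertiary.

Step 1: Ionisation: the C–I σ-bond cleaves heterolytically; both bonding electrons depart with I⁻, leaving a secondary carbocation at the α-carbon.
No single 1,2-shift to an adjacent carbon would give a more-substituted cation, so no rearrangement occurs.

secondary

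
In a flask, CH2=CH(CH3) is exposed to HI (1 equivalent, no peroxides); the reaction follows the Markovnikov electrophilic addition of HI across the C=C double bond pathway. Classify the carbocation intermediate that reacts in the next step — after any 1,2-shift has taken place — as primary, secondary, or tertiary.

Step 1: Electrophilic addition begins with the π(C=C) electrons forming a bond to the proton of HI. Following Markovnikov's rule, the resulting cation is secondary. The H–I bond breaks heterolytically, releasing I⁻.
No single 1,2-shift to an adjacent carbon would give a more-substituted cation, so no rearrangement occurs.

secondary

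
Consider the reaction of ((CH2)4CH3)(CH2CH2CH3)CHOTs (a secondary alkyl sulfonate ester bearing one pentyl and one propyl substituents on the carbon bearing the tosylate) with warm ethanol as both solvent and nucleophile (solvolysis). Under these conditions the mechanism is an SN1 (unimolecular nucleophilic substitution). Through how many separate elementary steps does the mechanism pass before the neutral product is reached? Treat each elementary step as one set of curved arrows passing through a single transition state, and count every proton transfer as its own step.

Step 1: Rate-determining heterolysis of the C–O bond gives TsO⁻ and a secondary carbocation.
(No 1,2-shift: no single shift to an adjacent carbon would give a more stable cation.)
Step 2: A lone pair on the oxygen of CH3CH2OH attacks the carbocation, forming a new C–O σ-bond and an oxonium ion.
Step 3: Proton transfer from the O–H of the oxonium ion to a solvent molecule delivers the neutral ether.
Total: 3 elementary steps.

3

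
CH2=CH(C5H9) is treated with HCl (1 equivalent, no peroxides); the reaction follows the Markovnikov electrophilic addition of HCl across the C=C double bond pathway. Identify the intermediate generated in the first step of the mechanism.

Step 1: The π electrons of the C=C bond attack a proton of HCl; Markovnikov addition places the new C–H on the less-substituted alkene carbon, so the positive charge ends up on the more-substituted carbon — a secondary carbocation. The H–Cl bond breaks heterolytically, releasing Cl⁻.
After step 1 the species present is a secondary carbocation.

secondary carbocation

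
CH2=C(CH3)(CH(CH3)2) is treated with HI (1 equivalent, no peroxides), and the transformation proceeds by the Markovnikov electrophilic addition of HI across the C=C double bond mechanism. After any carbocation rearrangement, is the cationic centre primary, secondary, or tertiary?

tertiary

Step 1: The π electrons of the C=C bond attack a proton of HI; Markovnikov addition places the new C–H on the less-substituted alkene carbon, so the positive charge ends up on the more-substituted carbon — a tertiary carbocation. The H–I bond breaks heterolytically, releasing I⁻.
No single 1,2-shift to an adjacent carbon would give a more-substituted cation, so no rearrangement occurs.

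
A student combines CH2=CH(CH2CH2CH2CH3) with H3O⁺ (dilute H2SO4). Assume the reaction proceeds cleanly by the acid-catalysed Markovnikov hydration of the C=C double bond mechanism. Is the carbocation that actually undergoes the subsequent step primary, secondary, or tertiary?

Step 1: Electrophilic addition begins with the π(C=C) electrons forming a bond to the proton of H3O⁺. Following Markovnikov's rule, the resulting cation is secondary. H2O is released.
No single 1,2-shift to an adjacent carbon would give a more-substituted cation, so no rearrangement occurs.

secondary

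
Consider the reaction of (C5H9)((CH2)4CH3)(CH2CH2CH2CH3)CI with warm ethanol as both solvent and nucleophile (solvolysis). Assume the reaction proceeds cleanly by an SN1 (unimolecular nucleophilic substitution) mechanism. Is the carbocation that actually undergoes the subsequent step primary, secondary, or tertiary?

Step 1: Rate-determining heterolysis of the C–I bond gives I⁻ and a tertiary carbocation.
No single 1,2-shift to an adjacent carbon would give a more-substituted cation, so no rearrangement occurs.

tertiary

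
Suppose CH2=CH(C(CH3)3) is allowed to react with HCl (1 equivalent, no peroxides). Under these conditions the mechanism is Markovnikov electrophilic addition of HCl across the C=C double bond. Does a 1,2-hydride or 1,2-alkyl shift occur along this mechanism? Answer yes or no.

yes

The first-formed carbocation is secondary.
The adjacent tert-butyl carbon has no hydrogen but bears methyl groups; migration of one methyl with its bonding pair (a 1,2-methyl shift) places the charge on a tertiary centre.
Tertiary is more stable than secondary, so the shift occurs.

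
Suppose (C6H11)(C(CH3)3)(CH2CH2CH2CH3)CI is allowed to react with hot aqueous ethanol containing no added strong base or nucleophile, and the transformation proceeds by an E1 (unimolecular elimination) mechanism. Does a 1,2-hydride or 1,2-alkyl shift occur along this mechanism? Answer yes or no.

no

The first-formed carbocation is tertiary.
No single 1,2-shift to an adjacent carbon would produce a more-substituted cation than the one already present, so no rearrangement occurs.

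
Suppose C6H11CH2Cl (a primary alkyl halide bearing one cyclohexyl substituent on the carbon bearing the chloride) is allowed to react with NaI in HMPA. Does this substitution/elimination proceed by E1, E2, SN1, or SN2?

Conditions: a primary substrate with a strong nucleophile in the polar aprotic solvent HMPA.
These conditions are the textbook signature of the SN2 pathway.
An unhindered substrate with a strong nucleophile in a polar aprotic solvent favours one-step backside displacement.

SN2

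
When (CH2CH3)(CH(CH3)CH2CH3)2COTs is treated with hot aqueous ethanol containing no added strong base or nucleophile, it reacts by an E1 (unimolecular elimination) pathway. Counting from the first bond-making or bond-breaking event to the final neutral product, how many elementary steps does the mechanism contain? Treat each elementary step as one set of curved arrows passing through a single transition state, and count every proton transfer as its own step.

Step 1: The C–O bond breaks with both electrons going to the tosylate; TsO⁻ leaves and a tertiary carbocation remains.
(No 1,2-shift: no single shift to an adjacent carbon would give a more stable cation.)
Step 2: A water (or ethanol) molecule (solvent) deprotonates a β-carbon; as the C–H bond breaks, those electrons form the new alkene π bond.
Total: 2 elementary steps.

2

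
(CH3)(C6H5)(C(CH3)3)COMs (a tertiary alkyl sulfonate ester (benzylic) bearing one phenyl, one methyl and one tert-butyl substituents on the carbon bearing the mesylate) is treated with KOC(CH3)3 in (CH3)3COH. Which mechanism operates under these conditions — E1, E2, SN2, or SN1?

E2

Conditions: a strong/bulky base with a tertiary substrate bearing a β-hydrogen.
These conditions are the textbook signature of the E2 pathway.
A strong (often hindered) base removes a β-H in concert with loss of the leaving group — bimolecular elimination.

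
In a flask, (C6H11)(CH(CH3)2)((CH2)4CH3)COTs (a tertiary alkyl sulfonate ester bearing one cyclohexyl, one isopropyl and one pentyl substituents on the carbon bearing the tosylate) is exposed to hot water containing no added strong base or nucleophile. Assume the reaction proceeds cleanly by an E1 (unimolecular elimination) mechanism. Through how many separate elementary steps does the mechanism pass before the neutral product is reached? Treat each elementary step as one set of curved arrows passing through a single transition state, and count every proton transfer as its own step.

Step 1: Rate-determining heterolysis of the C–O bond gives TsO⁻ and a tertiary carbocation.
(No 1,2-shift: no single shift to an adjacent carbon would give a more stable cation.)
Step 2: A weak base (a water molecule from the solvent) removes a proton from a carbon adjacent to the cationic centre; the electrons of that C–H bond become the new π(C=C) bond, giving the alkene.
Total: 2 elementary steps.

2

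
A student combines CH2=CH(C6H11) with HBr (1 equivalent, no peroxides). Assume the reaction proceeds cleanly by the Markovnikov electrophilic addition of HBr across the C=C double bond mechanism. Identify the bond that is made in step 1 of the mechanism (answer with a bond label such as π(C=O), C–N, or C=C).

Step 1: Electrophilic addition begins with the π(C=C) electrons forming a bond to the proton of HBr. Following Markovnikov's rule, the resulting cation is secondary. The H–Br bond breaks heterolytically, releasing Br⁻.
The bond formed in this step is the C–H bond.

C–H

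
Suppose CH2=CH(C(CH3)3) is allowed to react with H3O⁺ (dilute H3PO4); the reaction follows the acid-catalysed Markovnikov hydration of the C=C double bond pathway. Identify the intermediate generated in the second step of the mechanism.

Step 1: The π electrons of the C=C bond attack a proton of H3O⁺; Markovnikov addition places the new C–H on the less-substituted alkene carbon, so the positive charge ends up on the more-substituted carbon — a secondary carbocation. H2O is released.
Step 2: Carbocation rearrangement: a 1,2-methyl shift from the adjacent tert-butyl carbon converts the initially-formed secondary cation into the more stable tertiary cation.
After step 2 the species present is a tertiary carbocation.

tertiary carbocation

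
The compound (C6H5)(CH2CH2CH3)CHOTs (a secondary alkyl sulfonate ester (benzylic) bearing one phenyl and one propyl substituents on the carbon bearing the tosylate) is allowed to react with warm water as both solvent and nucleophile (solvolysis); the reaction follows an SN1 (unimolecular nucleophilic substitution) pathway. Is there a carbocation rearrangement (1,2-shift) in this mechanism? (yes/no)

no

The first-formed carbocation is secondary.
No single 1,2-shift to an adjacent carbon would produce a more-substituted cation than the one already present, so no rearrangement occurs.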